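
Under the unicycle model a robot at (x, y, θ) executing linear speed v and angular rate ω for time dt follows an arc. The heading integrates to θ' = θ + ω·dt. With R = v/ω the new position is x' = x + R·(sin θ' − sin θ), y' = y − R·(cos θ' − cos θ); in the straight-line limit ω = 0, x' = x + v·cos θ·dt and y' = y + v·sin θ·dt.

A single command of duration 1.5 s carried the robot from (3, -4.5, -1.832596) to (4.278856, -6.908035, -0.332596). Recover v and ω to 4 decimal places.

v = 2.0000, ω = 1.0000

Δθ = -0.332596 − -1.832596 = 1.500000
ω = Δθ/dt = 1.500000/1.5 = 1.0000
R = −Δy/(cos θ' − cos θ) = 2.0000
v = R·ω = 2.0000·1.0000 = 2.0000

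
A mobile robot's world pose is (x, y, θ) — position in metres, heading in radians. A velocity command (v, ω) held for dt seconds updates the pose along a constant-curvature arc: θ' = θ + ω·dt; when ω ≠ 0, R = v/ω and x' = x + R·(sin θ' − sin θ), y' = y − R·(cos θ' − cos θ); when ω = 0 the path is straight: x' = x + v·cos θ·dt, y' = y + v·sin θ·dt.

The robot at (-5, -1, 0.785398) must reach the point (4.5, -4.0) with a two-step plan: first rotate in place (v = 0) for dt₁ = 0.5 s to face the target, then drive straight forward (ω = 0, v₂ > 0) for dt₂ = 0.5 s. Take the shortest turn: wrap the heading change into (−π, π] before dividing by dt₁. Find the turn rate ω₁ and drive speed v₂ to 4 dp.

heading to target = atan2(-4−-1, 4.5−-5) = -0.3059
Δθ = wrap(-0.3059 − 0.7854) = -1.0913; ω₁ = Δθ/dt₁ = -2.1826
distance = √((4.5−-5)² + (-4−-1)²) = 9.9624; v₂ = distance/dt₂ = 19.9249

ω₁ = -2.1826, v₂ = 19.9249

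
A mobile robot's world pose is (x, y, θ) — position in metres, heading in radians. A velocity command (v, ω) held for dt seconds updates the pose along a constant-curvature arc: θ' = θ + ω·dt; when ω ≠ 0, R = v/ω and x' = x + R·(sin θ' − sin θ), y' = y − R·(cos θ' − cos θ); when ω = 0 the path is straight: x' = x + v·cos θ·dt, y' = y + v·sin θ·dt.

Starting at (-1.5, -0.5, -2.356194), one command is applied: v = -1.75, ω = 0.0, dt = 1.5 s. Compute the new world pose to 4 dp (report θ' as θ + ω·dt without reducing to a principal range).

(0.3562, 1.3562, -2.3562)

θ' = -2.3562 + 0.0·1.5 = -2.3562
ω = 0 → straight: x' = -1.5 + -1.75·cos(-2.3562)·1.5 = 0.3562
y' = -0.5 + -1.75·sin(-2.3562)·1.5 = 1.3562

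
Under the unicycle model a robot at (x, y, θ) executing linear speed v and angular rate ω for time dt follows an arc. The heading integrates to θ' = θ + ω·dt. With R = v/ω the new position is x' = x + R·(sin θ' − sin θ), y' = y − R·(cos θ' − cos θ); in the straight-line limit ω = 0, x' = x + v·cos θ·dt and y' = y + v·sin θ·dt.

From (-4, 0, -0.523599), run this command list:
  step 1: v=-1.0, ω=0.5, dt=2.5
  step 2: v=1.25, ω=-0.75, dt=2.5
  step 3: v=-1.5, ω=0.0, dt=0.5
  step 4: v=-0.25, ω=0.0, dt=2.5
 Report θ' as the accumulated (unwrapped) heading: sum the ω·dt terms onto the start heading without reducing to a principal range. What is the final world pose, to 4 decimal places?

(-4.2645, 0.4543, -1.1486)

step 1: θ'=0.7264 (R=-2.0000) → pose (-6.3284, -0.2369, 0.7264)
step 2: θ'=-1.1486 (R=-1.6667) → pose (-3.7011, -0.7999, -1.1486)
step 3: θ'=-1.1486 (straight) → pose (-4.0084, -0.1158, -1.1486)
step 4: θ'=-1.1486 (straight) → pose (-4.2645, 0.4543, -1.1486)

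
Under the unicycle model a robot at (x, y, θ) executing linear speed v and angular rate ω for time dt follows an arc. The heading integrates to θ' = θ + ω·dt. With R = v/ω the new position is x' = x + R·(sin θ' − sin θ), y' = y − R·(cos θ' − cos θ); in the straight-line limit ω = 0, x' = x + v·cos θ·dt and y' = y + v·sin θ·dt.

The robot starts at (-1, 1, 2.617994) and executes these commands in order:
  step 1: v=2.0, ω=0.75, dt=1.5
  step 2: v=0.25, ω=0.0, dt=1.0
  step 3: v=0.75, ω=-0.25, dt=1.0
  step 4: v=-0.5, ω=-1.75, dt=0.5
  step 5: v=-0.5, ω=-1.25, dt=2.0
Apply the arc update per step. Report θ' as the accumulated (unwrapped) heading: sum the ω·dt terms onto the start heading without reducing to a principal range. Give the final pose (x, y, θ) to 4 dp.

step 1: θ'=3.7430 (R=2.6667) → pose (-3.8421, 0.8894, 3.7430)
step 2: θ'=3.7430 (straight) → pose (-4.0483, 0.7479, 3.7430)
step 3: θ'=3.4930 (R=-3.0000) → pose (-4.7130, 0.4049, 3.4930)
step 4: θ'=2.6180 (R=0.2857) → pose (-4.4718, 0.3841, 2.6180)
step 5: θ'=0.1180 (R=0.4000) → pose (-4.6247, -0.3596, 0.1180)

(-4.6247, -0.3596, 0.1180)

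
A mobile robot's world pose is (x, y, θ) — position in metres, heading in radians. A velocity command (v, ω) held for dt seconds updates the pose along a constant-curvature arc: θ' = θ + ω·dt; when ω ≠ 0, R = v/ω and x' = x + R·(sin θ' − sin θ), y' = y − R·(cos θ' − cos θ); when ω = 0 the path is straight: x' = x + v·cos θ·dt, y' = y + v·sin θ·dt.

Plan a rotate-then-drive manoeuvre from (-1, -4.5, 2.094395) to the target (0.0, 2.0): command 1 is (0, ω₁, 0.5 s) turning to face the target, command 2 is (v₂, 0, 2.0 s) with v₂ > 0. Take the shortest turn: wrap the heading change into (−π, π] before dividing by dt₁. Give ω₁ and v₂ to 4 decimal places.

ω₁ = -1.3525, v₂ = 3.2882

heading to target = atan2(2−-4.5, 0−-1) = 1.4181
Δθ = wrap(1.4181 − 2.0944) = -0.6762; ω₁ = Δθ/dt₁ = -1.3525
distance = √((0−-1)² + (2−-4.5)²) = 6.5765; v₂ = distance/dt₂ = 3.2882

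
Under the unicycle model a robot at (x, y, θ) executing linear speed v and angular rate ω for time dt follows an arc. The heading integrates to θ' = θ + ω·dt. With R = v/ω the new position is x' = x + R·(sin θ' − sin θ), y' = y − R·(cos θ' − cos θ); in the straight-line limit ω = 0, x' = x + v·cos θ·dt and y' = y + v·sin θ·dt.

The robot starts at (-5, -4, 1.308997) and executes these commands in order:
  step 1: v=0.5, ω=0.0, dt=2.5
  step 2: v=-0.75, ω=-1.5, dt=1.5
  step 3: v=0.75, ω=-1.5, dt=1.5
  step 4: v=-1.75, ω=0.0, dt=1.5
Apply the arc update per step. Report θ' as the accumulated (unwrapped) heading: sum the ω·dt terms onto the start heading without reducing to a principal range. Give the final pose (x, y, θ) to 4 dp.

step 1: θ'=1.3090 (straight) → pose (-4.6765, -2.7926, 1.3090)
step 2: θ'=-0.9410 (R=0.5000) → pose (-5.5635, -2.9577, -0.9410)
step 3: θ'=-3.1910 (R=-0.5000) → pose (-5.9923, -3.7516, -3.1910)
step 4: θ'=-3.1910 (straight) → pose (-3.3705, -3.8812, -3.1910)

(-3.3705, -3.8812, -3.1910)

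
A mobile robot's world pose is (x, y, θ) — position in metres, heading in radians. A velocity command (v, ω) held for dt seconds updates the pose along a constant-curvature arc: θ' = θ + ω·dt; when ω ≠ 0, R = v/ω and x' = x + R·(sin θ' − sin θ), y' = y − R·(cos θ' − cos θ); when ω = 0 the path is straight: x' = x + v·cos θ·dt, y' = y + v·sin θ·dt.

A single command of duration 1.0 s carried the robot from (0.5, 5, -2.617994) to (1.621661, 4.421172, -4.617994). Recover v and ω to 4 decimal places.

v = -1.5000, ω = -2.0000

Δθ = -4.617994 − -2.617994 = -2.000000
ω = Δθ/dt = -2.000000/1.0 = -2.0000
R = Δx/(sin θ' − sin θ) = 0.7500
v = R·ω = 0.7500·-2.0000 = -1.5000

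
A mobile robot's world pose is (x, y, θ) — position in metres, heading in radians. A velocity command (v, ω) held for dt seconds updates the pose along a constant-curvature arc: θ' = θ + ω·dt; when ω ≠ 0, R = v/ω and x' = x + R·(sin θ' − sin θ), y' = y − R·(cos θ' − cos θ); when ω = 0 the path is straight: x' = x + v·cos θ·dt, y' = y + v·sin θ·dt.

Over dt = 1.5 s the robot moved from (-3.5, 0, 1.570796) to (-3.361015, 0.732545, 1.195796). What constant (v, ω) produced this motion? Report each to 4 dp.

Δθ = 1.195796 − 1.570796 = -0.375000
ω = Δθ/dt = -0.375000/1.5 = -0.2500
R = −Δy/(cos θ' − cos θ) = -2.0000
v = R·ω = -2.0000·-0.2500 = 0.5000

v = 0.5000, ω = -0.2500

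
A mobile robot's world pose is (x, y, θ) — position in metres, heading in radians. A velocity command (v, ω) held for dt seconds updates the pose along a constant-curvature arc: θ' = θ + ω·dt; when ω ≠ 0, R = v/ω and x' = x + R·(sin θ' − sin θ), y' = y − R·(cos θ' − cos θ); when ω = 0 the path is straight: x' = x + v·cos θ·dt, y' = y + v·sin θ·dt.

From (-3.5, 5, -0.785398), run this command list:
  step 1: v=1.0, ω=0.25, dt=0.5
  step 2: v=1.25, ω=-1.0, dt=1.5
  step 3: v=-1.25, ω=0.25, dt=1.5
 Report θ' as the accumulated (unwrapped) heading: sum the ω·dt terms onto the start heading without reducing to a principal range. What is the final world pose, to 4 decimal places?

step 1: θ'=-0.6604 (R=4.0000) → pose (-3.1253, 4.6694, -0.6604)
step 2: θ'=-2.1604 (R=-1.2500) → pose (-2.8531, 2.9872, -2.1604)
step 3: θ'=-1.7854 (R=-5.0000) → pose (-2.1236, 4.7026, -1.7854)

(-2.1236, 4.7026, -1.7854)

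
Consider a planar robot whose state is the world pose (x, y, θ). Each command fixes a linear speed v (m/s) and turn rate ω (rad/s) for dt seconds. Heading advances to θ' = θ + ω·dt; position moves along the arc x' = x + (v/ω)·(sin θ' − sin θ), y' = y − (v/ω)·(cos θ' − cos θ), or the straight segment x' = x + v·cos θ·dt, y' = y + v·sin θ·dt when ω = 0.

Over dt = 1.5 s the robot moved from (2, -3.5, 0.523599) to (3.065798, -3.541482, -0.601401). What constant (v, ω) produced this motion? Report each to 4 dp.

Δθ = -0.601401 − 0.523599 = -1.125000
ω = Δθ/dt = -1.125000/1.5 = -0.7500
R = Δx/(sin θ' − sin θ) = -1.0000
v = R·ω = -1.0000·-0.7500 = 0.7500

v = 0.7500, ω = -0.7500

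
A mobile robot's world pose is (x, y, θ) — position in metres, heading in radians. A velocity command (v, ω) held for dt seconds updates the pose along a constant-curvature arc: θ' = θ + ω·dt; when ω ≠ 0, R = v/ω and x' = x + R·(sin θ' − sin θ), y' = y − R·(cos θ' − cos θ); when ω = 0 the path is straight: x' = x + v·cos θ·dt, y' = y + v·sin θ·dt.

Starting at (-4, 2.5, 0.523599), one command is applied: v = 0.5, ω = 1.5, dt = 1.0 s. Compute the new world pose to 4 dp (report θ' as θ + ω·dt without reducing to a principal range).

(-3.8669, 2.9345, 2.0236)

θ' = 0.5236 + 1.5·1.0 = 2.0236
R = v/ω = 0.5/1.5 = 0.3333
x' = -4 + 0.3333·(sin 2.0236 − sin 0.5236) = -3.8669
y' = 2.5 − 0.3333·(cos 2.0236 − cos 0.5236) = 2.9345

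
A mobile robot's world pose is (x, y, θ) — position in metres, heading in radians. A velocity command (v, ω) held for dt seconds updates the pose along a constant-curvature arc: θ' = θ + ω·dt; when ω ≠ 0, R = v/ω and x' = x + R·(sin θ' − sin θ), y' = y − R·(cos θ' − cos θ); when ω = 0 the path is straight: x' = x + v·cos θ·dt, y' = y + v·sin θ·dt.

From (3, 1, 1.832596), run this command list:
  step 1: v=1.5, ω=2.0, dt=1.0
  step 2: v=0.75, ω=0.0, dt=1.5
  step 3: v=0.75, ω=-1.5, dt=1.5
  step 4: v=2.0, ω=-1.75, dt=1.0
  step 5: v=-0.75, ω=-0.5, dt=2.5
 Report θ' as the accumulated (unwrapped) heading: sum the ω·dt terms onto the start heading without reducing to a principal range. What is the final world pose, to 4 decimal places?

(0.2128, 3.4365, -1.4174)

step 1: θ'=3.8326 (R=0.7500) → pose (1.7976, 1.3838, 3.8326)
step 2: θ'=3.8326 (straight) → pose (0.9306, 0.6669, 3.8326)
step 3: θ'=1.5826 (R=-0.5000) → pose (0.1120, 1.0463, 1.5826)
step 4: θ'=-0.1674 (R=-1.1429) → pose (1.4452, 2.1866, -0.1674)
step 5: θ'=-1.4174 (R=1.5000) → pose (0.2128, 3.4365, -1.4174)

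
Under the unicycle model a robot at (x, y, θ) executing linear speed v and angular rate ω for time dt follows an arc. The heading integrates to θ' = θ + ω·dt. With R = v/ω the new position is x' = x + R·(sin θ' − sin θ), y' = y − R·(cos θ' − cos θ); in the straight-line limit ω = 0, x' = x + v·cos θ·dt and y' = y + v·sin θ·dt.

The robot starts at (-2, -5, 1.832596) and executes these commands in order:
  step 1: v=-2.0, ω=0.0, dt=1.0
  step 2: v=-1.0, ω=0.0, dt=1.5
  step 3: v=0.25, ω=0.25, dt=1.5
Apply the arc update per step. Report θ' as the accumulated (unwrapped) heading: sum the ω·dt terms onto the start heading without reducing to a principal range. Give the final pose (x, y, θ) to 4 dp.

(-1.2561, -8.0449, 2.2076)

step 1: θ'=1.8326 (straight) → pose (-1.4824, -6.9319, 1.8326)
step 2: θ'=1.8326 (straight) → pose (-1.0941, -8.3807, 1.8326)
step 3: θ'=2.2076 (R=1.0000) → pose (-1.2561, -8.0449, 2.2076)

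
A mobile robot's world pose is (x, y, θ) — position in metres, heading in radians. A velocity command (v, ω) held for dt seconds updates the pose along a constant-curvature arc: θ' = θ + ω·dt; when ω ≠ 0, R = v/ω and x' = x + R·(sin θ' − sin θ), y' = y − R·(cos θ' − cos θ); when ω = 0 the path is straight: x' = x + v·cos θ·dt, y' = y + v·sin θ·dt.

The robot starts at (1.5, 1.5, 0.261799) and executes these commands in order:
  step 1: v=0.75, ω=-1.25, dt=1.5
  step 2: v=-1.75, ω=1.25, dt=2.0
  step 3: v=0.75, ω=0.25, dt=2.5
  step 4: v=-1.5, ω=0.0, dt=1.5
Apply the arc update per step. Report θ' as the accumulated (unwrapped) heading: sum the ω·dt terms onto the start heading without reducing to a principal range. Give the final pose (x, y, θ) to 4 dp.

(0.3079, 1.3117, 1.5118)

step 1: θ'=-1.6132 (R=-0.6000) → pose (2.2548, 0.8950, -1.6132)
step 2: θ'=0.8868 (R=-1.4000) → pose (-0.2291, 1.8390, 0.8868)
step 3: θ'=1.5118 (R=3.0000) → pose (0.4406, 3.5578, 1.5118)
step 4: θ'=1.5118 (straight) → pose (0.3079, 1.3117, 1.5118)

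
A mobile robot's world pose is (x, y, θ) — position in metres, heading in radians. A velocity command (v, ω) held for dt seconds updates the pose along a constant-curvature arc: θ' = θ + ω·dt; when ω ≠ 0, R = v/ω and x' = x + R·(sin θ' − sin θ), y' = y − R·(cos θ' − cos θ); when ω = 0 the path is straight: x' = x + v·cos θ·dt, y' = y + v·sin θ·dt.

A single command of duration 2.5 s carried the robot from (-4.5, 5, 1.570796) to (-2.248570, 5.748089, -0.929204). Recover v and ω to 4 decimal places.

v = 1.2500, ω = -1.0000

Δθ = -0.929204 − 1.570796 = -2.500000
ω = Δθ/dt = -2.500000/2.5 = -1.0000
R = Δx/(sin θ' − sin θ) = -1.2500
v = R·ω = -1.2500·-1.0000 = 1.2500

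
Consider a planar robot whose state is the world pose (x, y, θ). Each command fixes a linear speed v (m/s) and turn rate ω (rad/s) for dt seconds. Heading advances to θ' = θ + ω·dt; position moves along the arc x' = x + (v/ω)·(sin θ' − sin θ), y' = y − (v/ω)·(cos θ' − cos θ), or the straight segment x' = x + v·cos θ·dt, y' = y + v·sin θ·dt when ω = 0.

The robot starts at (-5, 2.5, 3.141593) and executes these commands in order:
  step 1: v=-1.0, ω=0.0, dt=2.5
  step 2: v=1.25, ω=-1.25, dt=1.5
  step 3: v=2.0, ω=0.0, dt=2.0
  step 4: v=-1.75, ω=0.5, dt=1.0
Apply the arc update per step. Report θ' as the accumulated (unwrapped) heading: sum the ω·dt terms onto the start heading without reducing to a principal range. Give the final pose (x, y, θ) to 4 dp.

step 1: θ'=3.1416 (straight) → pose (-2.5000, 2.5000, 3.1416)
step 2: θ'=1.2666 (R=-1.0000) → pose (-3.4541, 3.7995, 1.2666)
step 3: θ'=1.2666 (straight) → pose (-2.2560, 7.6159, 1.2666)
step 4: θ'=1.7666 (R=-3.5000) → pose (-2.3498, 5.8866, 1.7666)

(-2.3498, 5.8866, 1.7666)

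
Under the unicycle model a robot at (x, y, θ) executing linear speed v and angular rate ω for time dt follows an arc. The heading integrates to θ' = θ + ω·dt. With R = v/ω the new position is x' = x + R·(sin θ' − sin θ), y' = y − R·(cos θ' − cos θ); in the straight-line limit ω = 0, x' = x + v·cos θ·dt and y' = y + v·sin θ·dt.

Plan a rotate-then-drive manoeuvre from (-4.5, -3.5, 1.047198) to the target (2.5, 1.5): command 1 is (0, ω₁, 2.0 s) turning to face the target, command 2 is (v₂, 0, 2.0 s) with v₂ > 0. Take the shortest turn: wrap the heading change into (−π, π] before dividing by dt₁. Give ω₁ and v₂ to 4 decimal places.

heading to target = atan2(1.5−-3.5, 2.5−-4.5) = 0.6202
Δθ = wrap(0.6202 − 1.0472) = -0.4269; ω₁ = Δθ/dt₁ = -0.2135
distance = √((2.5−-4.5)² + (1.5−-3.5)²) = 8.6023; v₂ = distance/dt₂ = 4.3012

ω₁ = -0.2135, v₂ = 4.3012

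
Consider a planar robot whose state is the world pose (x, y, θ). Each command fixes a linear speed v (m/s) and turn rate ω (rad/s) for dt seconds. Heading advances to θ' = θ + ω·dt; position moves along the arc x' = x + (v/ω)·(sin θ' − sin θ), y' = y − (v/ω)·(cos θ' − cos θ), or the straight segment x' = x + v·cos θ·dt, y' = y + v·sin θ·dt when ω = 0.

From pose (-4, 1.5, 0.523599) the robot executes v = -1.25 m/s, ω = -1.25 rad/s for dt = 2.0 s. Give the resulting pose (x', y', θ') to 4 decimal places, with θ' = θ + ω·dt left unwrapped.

θ' = 0.5236 + -1.25·2.0 = -1.9764
R = v/ω = -1.25/-1.25 = 1.0000
x' = -4 + 1.0000·(sin -1.9764 − sin 0.5236) = -5.4189
y' = 1.5 − 1.0000·(cos -1.9764 − cos 0.5236) = 2.7606

(-5.4189, 2.7606, -1.9764)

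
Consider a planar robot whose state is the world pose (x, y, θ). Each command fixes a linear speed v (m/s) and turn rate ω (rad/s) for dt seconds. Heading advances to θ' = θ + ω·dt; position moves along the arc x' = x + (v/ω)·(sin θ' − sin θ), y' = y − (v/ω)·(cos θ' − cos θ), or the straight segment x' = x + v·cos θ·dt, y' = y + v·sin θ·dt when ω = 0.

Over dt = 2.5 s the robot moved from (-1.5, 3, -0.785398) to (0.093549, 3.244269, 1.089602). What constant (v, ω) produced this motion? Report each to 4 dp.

v = 0.7500, ω = 0.7500

Δθ = 1.089602 − -0.785398 = 1.875000
ω = Δθ/dt = 1.875000/2.5 = 0.7500
R = Δx/(sin θ' − sin θ) = 1.0000
v = R·ω = 1.0000·0.7500 = 0.7500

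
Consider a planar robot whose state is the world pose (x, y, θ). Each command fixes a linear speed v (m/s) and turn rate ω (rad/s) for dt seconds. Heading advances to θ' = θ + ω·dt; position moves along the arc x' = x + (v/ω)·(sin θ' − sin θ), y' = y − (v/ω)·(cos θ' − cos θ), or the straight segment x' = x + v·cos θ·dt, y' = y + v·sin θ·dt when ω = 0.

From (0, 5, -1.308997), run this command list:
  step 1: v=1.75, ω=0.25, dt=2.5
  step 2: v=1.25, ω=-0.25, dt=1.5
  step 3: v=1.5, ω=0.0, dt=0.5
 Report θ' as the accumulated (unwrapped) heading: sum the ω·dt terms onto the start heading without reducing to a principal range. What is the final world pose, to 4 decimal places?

step 1: θ'=-0.6840 (R=7.0000) → pose (2.3382, 1.3864, -0.6840)
step 2: θ'=-1.0590 (R=-5.0000) → pose (3.5381, -0.0402, -1.0590)
step 3: θ'=-1.0590 (straight) → pose (3.9054, -0.6941, -1.0590)

(3.9054, -0.6941, -1.0590)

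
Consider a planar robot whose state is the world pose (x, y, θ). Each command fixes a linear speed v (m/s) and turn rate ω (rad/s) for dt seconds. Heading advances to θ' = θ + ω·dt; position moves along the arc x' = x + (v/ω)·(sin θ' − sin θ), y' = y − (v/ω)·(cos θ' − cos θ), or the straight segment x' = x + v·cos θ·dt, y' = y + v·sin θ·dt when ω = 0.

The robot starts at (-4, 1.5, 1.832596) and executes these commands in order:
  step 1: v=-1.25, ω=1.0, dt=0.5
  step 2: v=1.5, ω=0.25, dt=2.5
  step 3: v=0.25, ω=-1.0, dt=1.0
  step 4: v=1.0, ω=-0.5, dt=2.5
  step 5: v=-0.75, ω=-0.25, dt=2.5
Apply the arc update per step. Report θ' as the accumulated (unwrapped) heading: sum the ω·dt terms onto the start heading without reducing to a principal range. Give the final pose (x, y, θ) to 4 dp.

(-8.2770, 4.4339, 0.0826)

step 1: θ'=2.3326 (R=-1.2500) → pose (-3.6971, 0.9607, 2.3326)
step 2: θ'=2.9576 (R=6.0000) → pose (-6.9409, 2.7181, 2.9576)
step 3: θ'=1.9576 (R=-0.2500) → pose (-7.1267, 2.8696, 1.9576)
step 4: θ'=0.7076 (R=-2.0000) → pose (-6.5745, 5.1439, 0.7076)
step 5: θ'=0.0826 (R=3.0000) → pose (-8.2770, 4.4339, 0.0826)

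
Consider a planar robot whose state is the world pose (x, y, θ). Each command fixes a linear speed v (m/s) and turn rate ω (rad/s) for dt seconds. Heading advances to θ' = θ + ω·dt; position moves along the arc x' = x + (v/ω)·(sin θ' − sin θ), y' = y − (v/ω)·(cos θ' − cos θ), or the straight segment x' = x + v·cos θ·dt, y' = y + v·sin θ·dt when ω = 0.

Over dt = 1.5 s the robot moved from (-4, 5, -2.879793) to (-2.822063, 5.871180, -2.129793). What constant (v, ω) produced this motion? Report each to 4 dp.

Δθ = -2.129793 − -2.879793 = 0.750000
ω = Δθ/dt = 0.750000/1.5 = 0.5000
R = Δx/(sin θ' − sin θ) = -2.0000
v = R·ω = -2.0000·0.5000 = -1.0000

v = -1.0000, ω = 0.5000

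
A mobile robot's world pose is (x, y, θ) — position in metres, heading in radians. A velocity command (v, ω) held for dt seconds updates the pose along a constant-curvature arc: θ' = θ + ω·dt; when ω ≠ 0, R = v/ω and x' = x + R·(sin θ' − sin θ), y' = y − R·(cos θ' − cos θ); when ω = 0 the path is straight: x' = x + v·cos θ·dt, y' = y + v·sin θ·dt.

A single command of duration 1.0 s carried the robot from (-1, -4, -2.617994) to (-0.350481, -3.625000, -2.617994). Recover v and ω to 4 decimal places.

v = -0.7500, ω = 0.0000

Δθ = -2.617994 − -2.617994 = 0.000000
ω = Δθ/dt = 0.000000/1.0 = 0.0000
ω = 0 → v = (Δx·cos θ + Δy·sin θ)/dt = -0.7500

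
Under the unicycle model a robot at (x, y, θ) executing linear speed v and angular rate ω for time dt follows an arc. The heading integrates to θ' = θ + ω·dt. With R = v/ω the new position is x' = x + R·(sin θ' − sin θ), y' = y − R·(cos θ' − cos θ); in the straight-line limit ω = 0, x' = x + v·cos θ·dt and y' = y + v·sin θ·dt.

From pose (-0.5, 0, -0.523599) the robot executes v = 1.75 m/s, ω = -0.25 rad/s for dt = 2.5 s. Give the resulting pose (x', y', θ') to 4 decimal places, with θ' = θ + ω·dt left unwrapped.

(2.3853, -3.1938, -1.1486)

θ' = -0.5236 + -0.25·2.5 = -1.1486
R = v/ω = 1.75/-0.25 = -7.0000
x' = -0.5 + -7.0000·(sin -1.1486 − sin -0.5236) = 2.3853
y' = 0 − -7.0000·(cos -1.1486 − cos -0.5236) = -3.1938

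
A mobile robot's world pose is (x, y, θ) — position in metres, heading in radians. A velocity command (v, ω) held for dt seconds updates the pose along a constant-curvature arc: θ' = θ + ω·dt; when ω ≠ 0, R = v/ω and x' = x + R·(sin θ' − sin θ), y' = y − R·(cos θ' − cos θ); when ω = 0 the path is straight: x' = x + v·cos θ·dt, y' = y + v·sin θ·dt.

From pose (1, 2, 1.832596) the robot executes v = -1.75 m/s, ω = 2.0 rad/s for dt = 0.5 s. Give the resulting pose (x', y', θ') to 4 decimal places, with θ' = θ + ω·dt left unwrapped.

θ' = 1.8326 + 2.0·0.5 = 2.8326
R = v/ω = -1.75/2.0 = -0.8750
x' = 1 + -0.8750·(sin 2.8326 − sin 1.8326) = 1.5791
y' = 2 − -0.8750·(cos 2.8326 − cos 1.8326) = 1.3929

(1.5791, 1.3929, 2.8326)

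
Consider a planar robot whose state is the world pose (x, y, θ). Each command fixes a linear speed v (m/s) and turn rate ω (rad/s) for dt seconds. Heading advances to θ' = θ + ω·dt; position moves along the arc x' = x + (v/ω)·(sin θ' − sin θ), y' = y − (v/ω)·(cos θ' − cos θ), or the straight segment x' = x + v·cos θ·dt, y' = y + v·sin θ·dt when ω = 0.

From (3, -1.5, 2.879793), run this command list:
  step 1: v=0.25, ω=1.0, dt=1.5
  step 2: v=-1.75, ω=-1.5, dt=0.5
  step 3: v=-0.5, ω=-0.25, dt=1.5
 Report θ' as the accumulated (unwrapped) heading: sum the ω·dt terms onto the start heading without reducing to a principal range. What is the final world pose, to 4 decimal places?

step 1: θ'=4.3798 (R=0.2500) → pose (2.6990, -1.6599, 4.3798)
step 2: θ'=3.6298 (R=1.1667) → pose (3.2545, -1.0104, 3.6298)
step 3: θ'=3.2548 (R=2.0000) → pose (3.9667, -0.7896, 3.2548)

(3.9667, -0.7896, 3.2548)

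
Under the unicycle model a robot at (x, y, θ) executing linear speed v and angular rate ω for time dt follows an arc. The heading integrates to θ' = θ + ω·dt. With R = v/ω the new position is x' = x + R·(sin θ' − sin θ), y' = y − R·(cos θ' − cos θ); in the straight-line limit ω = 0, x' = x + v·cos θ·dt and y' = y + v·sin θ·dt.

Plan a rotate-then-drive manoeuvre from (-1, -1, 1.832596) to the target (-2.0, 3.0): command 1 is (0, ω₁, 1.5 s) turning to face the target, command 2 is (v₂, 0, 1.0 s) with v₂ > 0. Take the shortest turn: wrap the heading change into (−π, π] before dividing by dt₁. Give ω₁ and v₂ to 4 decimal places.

heading to target = atan2(3−-1, -2−-1) = 1.8158
Δθ = wrap(1.8158 − 1.8326) = -0.0168; ω₁ = Δθ/dt₁ = -0.0112
distance = √((-2−-1)² + (3−-1)²) = 4.1231; v₂ = distance/dt₂ = 4.1231

ω₁ = -0.0112, v₂ = 4.1231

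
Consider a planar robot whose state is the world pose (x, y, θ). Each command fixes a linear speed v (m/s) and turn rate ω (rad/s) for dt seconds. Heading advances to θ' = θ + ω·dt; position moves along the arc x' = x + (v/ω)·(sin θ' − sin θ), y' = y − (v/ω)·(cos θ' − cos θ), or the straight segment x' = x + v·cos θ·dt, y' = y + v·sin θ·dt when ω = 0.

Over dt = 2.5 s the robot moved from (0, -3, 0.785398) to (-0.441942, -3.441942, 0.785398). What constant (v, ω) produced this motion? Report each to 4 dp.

v = -0.2500, ω = 0.0000

Δθ = 0.785398 − 0.785398 = 0.000000
ω = Δθ/dt = 0.000000/2.5 = 0.0000
ω = 0 → v = (Δx·cos θ + Δy·sin θ)/dt = -0.2500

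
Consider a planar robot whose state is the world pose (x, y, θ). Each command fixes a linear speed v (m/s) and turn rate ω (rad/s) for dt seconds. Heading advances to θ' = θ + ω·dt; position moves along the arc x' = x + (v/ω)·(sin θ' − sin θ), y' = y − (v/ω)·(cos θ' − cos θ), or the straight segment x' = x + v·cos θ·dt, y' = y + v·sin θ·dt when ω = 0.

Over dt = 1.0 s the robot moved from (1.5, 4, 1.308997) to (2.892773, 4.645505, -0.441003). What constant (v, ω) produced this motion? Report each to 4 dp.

v = 1.7500, ω = -1.7500

Δθ = -0.441003 − 1.308997 = -1.750000
ω = Δθ/dt = -1.750000/1.0 = -1.7500
R = Δx/(sin θ' − sin θ) = -1.0000
v = R·ω = -1.0000·-1.7500 = 1.7500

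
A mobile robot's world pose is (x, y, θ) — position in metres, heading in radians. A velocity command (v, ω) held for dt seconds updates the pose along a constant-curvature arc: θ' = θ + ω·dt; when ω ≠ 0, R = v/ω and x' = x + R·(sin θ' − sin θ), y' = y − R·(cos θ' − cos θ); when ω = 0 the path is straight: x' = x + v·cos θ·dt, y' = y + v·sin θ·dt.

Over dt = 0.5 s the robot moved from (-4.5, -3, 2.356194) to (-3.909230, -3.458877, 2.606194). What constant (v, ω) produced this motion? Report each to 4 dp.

v = -1.5000, ω = 0.5000

Δθ = 2.606194 − 2.356194 = 0.250000
ω = Δθ/dt = 0.250000/0.5 = 0.5000
R = Δx/(sin θ' − sin θ) = -3.0000
v = R·ω = -3.0000·0.5000 = -1.5000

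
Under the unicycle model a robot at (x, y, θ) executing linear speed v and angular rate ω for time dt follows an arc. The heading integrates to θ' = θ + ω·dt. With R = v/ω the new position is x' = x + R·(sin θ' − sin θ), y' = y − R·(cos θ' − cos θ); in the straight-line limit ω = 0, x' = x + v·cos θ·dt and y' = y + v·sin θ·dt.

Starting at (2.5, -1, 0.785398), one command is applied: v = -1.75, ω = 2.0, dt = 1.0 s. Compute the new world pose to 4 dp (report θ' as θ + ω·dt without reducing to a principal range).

(2.8136, -2.4388, 2.7854)

θ' = 0.7854 + 2.0·1.0 = 2.7854
R = v/ω = -1.75/2.0 = -0.8750
x' = 2.5 + -0.8750·(sin 2.7854 − sin 0.7854) = 2.8136
y' = -1 − -0.8750·(cos 2.7854 − cos 0.7854) = -2.4388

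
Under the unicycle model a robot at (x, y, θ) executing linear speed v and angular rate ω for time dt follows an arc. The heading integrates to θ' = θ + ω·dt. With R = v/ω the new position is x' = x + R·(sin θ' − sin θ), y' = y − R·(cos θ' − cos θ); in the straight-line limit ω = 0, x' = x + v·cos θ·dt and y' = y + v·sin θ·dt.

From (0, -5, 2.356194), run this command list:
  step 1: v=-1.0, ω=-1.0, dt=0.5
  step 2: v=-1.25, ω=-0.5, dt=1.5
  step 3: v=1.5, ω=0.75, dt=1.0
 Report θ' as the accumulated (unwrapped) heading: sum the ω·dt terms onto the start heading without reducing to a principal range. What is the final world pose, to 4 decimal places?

step 1: θ'=1.8562 (R=1.0000) → pose (0.2524, -5.4256, 1.8562)
step 2: θ'=1.1062 (R=2.5000) → pose (0.0886, -7.2496, 1.1062)
step 3: θ'=1.8562 (R=2.0000) → pose (0.2197, -5.7904, 1.8562)

(0.2197, -5.7904, 1.8562)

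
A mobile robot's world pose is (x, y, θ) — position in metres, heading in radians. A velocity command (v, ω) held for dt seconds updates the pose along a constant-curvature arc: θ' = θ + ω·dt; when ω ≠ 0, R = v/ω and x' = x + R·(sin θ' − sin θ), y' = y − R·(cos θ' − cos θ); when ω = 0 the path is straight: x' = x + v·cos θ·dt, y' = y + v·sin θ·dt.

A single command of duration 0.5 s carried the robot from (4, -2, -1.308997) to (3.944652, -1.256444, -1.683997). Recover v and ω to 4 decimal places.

Δθ = -1.683997 − -1.308997 = -0.375000
ω = Δθ/dt = -0.375000/0.5 = -0.7500
R = −Δy/(cos θ' − cos θ) = 2.0000
v = R·ω = 2.0000·-0.7500 = -1.5000

v = -1.5000, ω = -0.7500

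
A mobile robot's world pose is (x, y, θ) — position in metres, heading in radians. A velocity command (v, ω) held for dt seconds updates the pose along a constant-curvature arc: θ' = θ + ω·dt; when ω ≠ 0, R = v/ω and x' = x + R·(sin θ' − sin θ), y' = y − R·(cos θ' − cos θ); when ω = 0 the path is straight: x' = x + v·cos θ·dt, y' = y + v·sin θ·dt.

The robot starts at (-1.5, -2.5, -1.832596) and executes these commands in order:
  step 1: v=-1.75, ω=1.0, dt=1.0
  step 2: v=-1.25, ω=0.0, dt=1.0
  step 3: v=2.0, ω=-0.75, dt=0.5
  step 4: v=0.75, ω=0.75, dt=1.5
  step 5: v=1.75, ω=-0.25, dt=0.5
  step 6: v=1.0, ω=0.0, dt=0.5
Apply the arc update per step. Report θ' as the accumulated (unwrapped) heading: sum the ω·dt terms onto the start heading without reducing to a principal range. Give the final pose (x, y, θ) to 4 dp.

step 1: θ'=-0.8326 (R=-1.7500) → pose (-1.8959, -0.8694, -0.8326)
step 2: θ'=-0.8326 (straight) → pose (-2.7371, 0.0552, -0.8326)
step 3: θ'=-1.2076 (R=-2.6667) → pose (-2.2169, -0.7920, -1.2076)
step 4: θ'=-0.0826 (R=1.0000) → pose (-1.3646, -1.4333, -0.0826)
step 5: θ'=-0.2076 (R=-7.0000) → pose (-0.4994, -1.5597, -0.2076)
step 6: θ'=-0.2076 (straight) → pose (-0.0101, -1.6628, -0.2076)

(-0.0101, -1.6628, -0.2076)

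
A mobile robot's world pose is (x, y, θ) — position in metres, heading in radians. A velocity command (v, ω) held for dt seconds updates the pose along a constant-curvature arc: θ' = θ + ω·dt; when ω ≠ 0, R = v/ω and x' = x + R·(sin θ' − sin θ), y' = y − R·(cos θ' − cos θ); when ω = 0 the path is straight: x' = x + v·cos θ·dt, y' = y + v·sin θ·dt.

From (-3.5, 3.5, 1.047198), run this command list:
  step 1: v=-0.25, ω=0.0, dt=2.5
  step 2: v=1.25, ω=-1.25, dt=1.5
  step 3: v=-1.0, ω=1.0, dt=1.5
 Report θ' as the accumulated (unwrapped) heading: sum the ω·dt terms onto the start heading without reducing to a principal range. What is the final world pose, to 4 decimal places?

step 1: θ'=1.0472 (straight) → pose (-3.8125, 2.9587, 1.0472)
step 2: θ'=-0.8278 (R=-1.0000) → pose (-2.2100, 3.1352, -0.8278)
step 3: θ'=0.6722 (R=-1.0000) → pose (-3.5692, 3.2412, 0.6722)

(-3.5692, 3.2412, 0.6722)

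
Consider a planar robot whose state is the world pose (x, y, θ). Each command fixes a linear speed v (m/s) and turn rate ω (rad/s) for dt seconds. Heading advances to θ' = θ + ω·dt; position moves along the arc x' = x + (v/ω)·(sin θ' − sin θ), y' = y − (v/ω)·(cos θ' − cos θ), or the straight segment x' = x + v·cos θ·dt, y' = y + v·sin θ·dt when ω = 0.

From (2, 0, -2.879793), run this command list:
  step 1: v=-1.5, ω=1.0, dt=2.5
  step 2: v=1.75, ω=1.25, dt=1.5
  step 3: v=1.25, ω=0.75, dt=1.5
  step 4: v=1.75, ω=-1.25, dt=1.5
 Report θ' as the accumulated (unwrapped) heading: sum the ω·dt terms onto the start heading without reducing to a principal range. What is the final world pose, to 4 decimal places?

(2.9991, 7.8505, 0.7452)

step 1: θ'=-0.3798 (R=-1.5000) → pose (2.1679, 2.8420, -0.3798)
step 2: θ'=1.4952 (R=1.4000) → pose (4.0829, 4.0365, 1.4952)
step 3: θ'=2.6202 (R=1.6667) → pose (3.2511, 5.6076, 2.6202)
step 4: θ'=0.7452 (R=-1.4000) → pose (2.9991, 7.8505, 0.7452)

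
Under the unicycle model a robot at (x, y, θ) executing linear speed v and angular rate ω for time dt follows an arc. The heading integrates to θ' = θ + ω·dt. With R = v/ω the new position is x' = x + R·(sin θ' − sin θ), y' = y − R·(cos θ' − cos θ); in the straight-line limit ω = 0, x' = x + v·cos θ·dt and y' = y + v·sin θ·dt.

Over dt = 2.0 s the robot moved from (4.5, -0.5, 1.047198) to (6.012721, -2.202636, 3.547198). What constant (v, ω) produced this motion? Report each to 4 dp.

v = -1.5000, ω = 1.2500

Δθ = 3.547198 − 1.047198 = 2.500000
ω = Δθ/dt = 2.500000/2.0 = 1.2500
R = −Δy/(cos θ' − cos θ) = -1.2000
v = R·ω = -1.2000·1.2500 = -1.5000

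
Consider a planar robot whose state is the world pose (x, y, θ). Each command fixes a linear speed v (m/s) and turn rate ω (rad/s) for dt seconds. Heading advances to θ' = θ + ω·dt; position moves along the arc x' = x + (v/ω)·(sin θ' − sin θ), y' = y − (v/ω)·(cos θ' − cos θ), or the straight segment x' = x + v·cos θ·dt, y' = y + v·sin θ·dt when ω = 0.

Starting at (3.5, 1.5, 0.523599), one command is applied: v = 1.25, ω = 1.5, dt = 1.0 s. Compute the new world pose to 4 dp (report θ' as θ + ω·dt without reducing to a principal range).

θ' = 0.5236 + 1.5·1.0 = 2.0236
R = v/ω = 1.25/1.5 = 0.8333
x' = 3.5 + 0.8333·(sin 2.0236 − sin 0.5236) = 3.8327
y' = 1.5 − 0.8333·(cos 2.0236 − cos 0.5236) = 2.5863

(3.8327, 2.5863, 2.0236)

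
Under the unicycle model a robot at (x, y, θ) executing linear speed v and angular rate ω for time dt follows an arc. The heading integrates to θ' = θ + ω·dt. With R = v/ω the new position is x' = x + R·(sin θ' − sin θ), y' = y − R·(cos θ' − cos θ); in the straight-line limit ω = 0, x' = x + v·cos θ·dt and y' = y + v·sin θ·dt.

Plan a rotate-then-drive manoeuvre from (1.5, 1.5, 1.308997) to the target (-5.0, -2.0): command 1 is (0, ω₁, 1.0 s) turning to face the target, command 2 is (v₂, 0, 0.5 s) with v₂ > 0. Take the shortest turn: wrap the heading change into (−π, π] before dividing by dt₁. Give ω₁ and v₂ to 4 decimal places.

heading to target = atan2(-2−1.5, -5−1.5) = -2.6477
Δθ = wrap(-2.6477 − 1.3090) = 2.3265; ω₁ = Δθ/dt₁ = 2.3265
distance = √((-5−1.5)² + (-2−1.5)²) = 7.3824; v₂ = distance/dt₂ = 14.7648

ω₁ = 2.3265, v₂ = 14.7648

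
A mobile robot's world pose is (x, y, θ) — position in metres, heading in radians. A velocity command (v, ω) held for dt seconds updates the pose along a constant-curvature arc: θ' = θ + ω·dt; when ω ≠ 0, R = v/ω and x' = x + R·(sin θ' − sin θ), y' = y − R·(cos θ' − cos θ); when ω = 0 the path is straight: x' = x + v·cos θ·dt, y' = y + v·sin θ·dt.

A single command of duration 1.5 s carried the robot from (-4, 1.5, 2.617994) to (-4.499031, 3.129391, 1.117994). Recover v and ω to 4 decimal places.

v = 1.2500, ω = -1.0000

Δθ = 1.117994 − 2.617994 = -1.500000
ω = Δθ/dt = -1.500000/1.5 = -1.0000
R = −Δy/(cos θ' − cos θ) = -1.2500
v = R·ω = -1.2500·-1.0000 = 1.2500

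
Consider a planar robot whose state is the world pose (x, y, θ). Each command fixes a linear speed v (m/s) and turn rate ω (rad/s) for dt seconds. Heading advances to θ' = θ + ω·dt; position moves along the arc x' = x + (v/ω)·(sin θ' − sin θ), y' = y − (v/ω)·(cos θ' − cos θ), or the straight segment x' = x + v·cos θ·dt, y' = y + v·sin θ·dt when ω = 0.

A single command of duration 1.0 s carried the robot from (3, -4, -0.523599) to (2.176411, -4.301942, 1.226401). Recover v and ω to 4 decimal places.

v = -1.0000, ω = 1.7500

Δθ = 1.226401 − -0.523599 = 1.750000
ω = Δθ/dt = 1.750000/1.0 = 1.7500
R = Δx/(sin θ' − sin θ) = -0.5714
v = R·ω = -0.5714·1.7500 = -1.0000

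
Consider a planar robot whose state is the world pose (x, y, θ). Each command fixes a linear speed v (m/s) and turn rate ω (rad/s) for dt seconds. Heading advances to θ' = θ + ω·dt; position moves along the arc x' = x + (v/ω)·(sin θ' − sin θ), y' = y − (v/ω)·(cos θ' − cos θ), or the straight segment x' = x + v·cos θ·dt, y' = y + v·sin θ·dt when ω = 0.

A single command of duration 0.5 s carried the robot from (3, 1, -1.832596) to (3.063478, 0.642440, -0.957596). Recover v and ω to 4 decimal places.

Δθ = -0.957596 − -1.832596 = 0.875000
ω = Δθ/dt = 0.875000/0.5 = 1.7500
R = −Δy/(cos θ' − cos θ) = 0.4286
v = R·ω = 0.4286·1.7500 = 0.7500

v = 0.7500, ω = 1.7500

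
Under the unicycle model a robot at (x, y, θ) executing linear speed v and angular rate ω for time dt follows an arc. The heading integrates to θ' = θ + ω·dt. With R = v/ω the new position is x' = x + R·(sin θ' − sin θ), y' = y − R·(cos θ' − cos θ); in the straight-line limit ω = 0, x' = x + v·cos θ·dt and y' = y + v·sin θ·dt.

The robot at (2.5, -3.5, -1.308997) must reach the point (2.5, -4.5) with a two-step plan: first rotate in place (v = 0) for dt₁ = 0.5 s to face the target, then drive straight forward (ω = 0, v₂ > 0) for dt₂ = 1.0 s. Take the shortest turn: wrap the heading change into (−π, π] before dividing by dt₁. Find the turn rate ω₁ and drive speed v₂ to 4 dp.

heading to target = atan2(-4.5−-3.5, 2.5−2.5) = -1.5708
Δθ = wrap(-1.5708 − -1.3090) = -0.2618; ω₁ = Δθ/dt₁ = -0.5236
distance = √((2.5−2.5)² + (-4.5−-3.5)²) = 1.0000; v₂ = distance/dt₂ = 1.0000

ω₁ = -0.5236, v₂ = 1.0000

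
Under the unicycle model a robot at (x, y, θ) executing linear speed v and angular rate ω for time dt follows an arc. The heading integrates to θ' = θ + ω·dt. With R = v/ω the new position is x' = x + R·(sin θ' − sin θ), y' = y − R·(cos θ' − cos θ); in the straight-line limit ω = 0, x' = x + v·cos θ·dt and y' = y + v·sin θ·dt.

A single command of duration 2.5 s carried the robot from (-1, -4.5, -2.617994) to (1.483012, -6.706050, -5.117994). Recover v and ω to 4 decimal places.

v = -1.7500, ω = -1.0000

Δθ = -5.117994 − -2.617994 = -2.500000
ω = Δθ/dt = -2.500000/2.5 = -1.0000
R = Δx/(sin θ' − sin θ) = 1.7500
v = R·ω = 1.7500·-1.0000 = -1.7500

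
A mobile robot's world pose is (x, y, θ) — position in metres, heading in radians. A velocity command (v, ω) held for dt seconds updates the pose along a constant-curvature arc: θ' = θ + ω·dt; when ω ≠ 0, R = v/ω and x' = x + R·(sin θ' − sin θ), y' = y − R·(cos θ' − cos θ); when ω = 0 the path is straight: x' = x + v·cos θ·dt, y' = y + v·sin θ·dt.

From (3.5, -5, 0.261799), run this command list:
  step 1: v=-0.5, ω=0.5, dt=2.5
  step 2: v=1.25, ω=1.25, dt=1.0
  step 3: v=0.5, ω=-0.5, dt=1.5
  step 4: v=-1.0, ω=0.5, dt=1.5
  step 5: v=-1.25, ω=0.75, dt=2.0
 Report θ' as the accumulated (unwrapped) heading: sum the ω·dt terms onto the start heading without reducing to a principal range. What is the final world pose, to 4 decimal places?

(4.7848, -4.5991, 4.2618)

step 1: θ'=1.5118 (R=-1.0000) → pose (2.7606, -5.9070, 1.5118)
step 2: θ'=2.7618 (R=1.0000) → pose (2.1330, -4.9193, 2.7618)
step 3: θ'=2.0118 (R=-1.0000) → pose (1.5994, -4.4174, 2.0118)
step 4: θ'=2.7618 (R=-2.0000) → pose (2.6666, -5.4212, 2.7618)
step 5: θ'=4.2618 (R=-1.6667) → pose (4.7848, -4.5991, 4.2618)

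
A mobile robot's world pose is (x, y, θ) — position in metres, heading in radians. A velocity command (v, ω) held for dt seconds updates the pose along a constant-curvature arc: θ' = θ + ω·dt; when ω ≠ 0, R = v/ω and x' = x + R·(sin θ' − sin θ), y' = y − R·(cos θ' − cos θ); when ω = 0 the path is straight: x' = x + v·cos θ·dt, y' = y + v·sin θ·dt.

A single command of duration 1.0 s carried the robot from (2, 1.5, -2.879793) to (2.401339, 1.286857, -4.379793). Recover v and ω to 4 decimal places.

v = -0.5000, ω = -1.5000

Δθ = -4.379793 − -2.879793 = -1.500000
ω = Δθ/dt = -1.500000/1.0 = -1.5000
R = Δx/(sin θ' − sin θ) = 0.3333
v = R·ω = 0.3333·-1.5000 = -0.5000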